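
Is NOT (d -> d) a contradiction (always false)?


Truth table over {d}:
d | φ
-----
F | F
T | F
Every row is false.

Yes, it is a contradiction.


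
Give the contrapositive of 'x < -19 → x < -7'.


The contrapositive of (P → Q) is (¬Q → ¬P); it is logically equivalent to the original.
Here P = 'x < -19' and Q = 'x < -7'.

If not (x < -7), then not (x < -19).


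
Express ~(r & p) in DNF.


Step 1: Apply De Morgan: ¬(r ∧ p) = ¬r ∨ ¬p.

(~r) | (~p)


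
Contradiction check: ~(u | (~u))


Truth table over {u}:
u | φ
-----
False | False
True | False
Every row is false.

Yes, it is a contradiction.


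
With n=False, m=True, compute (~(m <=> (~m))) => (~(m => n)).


Substitute n=False, m=True:
~m = False
m <=> (~m) = True <=> False = False
~(m <=> (~m)) = True
m => n = True => False = False
~(m => n) = True
(~(m <=> (~m))) => (~(m => n)) = True => True = True

True


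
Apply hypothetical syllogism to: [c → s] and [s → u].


Hypothetical syllogism: from (P → Q) and (Q → R), infer (P → R).
Chain the two implications through the shared middle term 's'.

c → u


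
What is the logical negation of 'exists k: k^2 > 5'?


¬(forall x: φ) = exists x: ¬φ, and ¬(exists x: φ) = forall x: ¬φ.
Apply to the existential statement.

forall k: ~(k^2 > 5)


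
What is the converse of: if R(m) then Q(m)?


The converse of (P → Q) is (Q → P). It is not in general equivalent to the original.
Here P = 'R(m)' and Q = 'Q(m)'.

If Q(m), then R(m).


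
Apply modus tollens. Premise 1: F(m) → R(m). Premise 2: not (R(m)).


Modus tollens: from (P → Q) and ¬Q, infer ¬P.
Q = 'R(m)' is denied; since P → Q, P must also fail.

Not (F(m)).


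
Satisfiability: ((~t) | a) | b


Search for a satisfying assignment over {a, b, t}.
Try a=False, b=False, t=False: the formula evaluates to True.
A satisfying assignment exists.

Satisfiable.


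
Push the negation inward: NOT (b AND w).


De Morgan: the negation of a conjunction is the disjunction of the negations.
Distribute NOT across AND, flipping it to OR, and negate each literal.

(NOT b) OR (NOT w)


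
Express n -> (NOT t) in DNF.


Step 1: Rewrite n → (¬t) as ¬n ∨ (¬t).

(NOT n) OR (NOT t)


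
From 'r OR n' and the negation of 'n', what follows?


Disjunctive syllogism: from (P ∨ Q) and ¬P, infer Q.
One disjunct, 'n', is ruled out; the other must hold.

r


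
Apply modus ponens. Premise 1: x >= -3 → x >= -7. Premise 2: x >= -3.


Modus ponens: from (P → Q) and P, infer Q.
P = 'x >= -3' is asserted, and P → Q holds, so Q follows.

x >= -7.


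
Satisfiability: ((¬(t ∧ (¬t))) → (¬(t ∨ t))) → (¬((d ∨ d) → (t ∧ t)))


Search for a satisfying assignment over {d, t}.
Try d=T, t=F: the formula evaluates to T.
A satisfying assignment exists.

Satisfiable.


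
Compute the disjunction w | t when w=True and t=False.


Disjunction is false only when both operands are false.
Substitute: w=True, t=False.
True | False evaluates to True.

True


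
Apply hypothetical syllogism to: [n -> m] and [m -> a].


Hypothetical syllogism: from (P → Q) and (Q → R), infer (P → R).
Chain the two implications through the shared middle term 'm'.

n -> a


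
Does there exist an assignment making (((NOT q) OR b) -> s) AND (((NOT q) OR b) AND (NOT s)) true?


Check all 8 assignments over {b, q, s}:
b | q | s | φ
-------------
F | F | F | F
T | F | F | F
F | T | F | F
T | T | F | F
F | F | T | F
T | F | T | F
F | T | T | F
T | T | T | F
No assignment makes the formula true.

Unsatisfiable.


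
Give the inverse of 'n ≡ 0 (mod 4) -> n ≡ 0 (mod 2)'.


The inverse of (P → Q) is (¬P → ¬Q). It is equivalent to the converse, not to the original.
Here P = 'n ≡ 0 (mod 4)' and Q = 'n ≡ 0 (mod 2)'.

If not (n ≡ 0 (mod 4)), then not (n ≡ 0 (mod 2)).


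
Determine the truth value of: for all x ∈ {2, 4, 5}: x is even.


Evaluate the predicate on each element: 2:T, 4:T, 5:F.
Counterexample x = 5 fails the predicate.

F


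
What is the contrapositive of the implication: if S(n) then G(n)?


The contrapositive of (P → Q) is (¬Q → ¬P); it is logically equivalent to the original.
Here P = 'S(n)' and Q = 'G(n)'.

If not (G(n)), then not (S(n)).


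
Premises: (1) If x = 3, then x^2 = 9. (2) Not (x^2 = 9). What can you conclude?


Modus tollens: from (P → Q) and ¬Q, infer ¬P.
Q = 'x^2 = 9' is denied; since P → Q, P must also fail.

Not (x = 3).


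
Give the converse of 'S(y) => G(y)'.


The converse of (P → Q) is (Q → P). It is not in general equivalent to the original.
Here P = 'S(y)' and Q = 'G(y)'.

If G(y), then S(y).


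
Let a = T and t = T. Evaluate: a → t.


Implication is false only when antecedent is true and consequent is false.
Substitute: a=T, t=T.
T → T evaluates to T.

T


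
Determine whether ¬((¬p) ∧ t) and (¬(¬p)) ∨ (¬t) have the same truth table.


Compare truth tables:
p | t | φ | ψ
-------------
F | F | T | T
T | F | T | T
F | T | F | F
T | T | T | T
The columns φ and ψ agree on every row.

Yes, they are logically equivalent.


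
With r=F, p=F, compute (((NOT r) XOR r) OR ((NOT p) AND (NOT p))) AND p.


Substitute r=F, p=F:
NOT r = T
(NOT r) XOR r = T XOR F = T
NOT p = T
NOT p = T
(NOT p) AND (NOT p) = T AND T = T
((NOT r) XOR r) OR ((NOT p) AND (NOT p)) = T OR T = T
(((NOT r) XOR r) OR ((NOT p) AND (NOT p))) AND p = T AND F = F

F


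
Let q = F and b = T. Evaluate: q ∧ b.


Conjunction is true only when both operands are true.
Substitute: q=F, b=T.
F ∧ T evaluates to F.

F


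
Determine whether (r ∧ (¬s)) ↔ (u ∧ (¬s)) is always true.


Build the truth table over {r, s, u}:
r | s | u | φ
-------------
F | F | F | T
T | F | F | F
F | T | F | T
T | T | F | T
F | F | T | F
T | F | T | T
F | T | T | T
T | T | T | T
Counterexample at row 2: with r=T, s=F, u=F, the formula is F.

No, it is not a tautology.


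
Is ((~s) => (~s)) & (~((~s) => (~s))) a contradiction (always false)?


Truth table over {s}:
s | φ
-----
False | False
True | False
Every row is false.

Yes, it is a contradiction.


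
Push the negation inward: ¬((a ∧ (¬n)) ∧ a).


De Morgan: the negation of a conjunction is the disjunction of the negations.
Distribute ¬ across ∧, flipping it to ∨, and negate each literal.

((¬a) ∨ n) ∨ (¬a)


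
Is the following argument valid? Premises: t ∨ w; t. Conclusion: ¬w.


This is affirming a disjunct (fallacy). There exist truth assignments where the premises are all true but the conclusion is false.

Invalid.


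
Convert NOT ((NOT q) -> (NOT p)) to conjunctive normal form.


Step 1: Rewrite (¬q) → (¬p) as ¬(¬q) ∨ (¬p).
Step 2: Negate: ¬(¬(¬q) ∨ (¬p)) = (¬q) ∧ ¬(¬p) (De Morgan + double negation).
Step 3: Eliminate any double negations (¬¬X = X).

(NOT q) AND p


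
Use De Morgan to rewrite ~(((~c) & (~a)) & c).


De Morgan: the negation of a conjunction is the disjunction of the negations.
Distribute ~ across &, flipping it to |, and negate each literal.

(c | a) | (~c)


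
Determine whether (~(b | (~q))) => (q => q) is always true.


Build the truth table over {b, q}:
b | q | φ
---------
False | False | True
True | False | True
False | True | True
True | True | True
Every row evaluates to true.

Yes, it is a tautology.


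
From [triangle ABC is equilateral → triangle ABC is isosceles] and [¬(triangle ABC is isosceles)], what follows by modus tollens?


Modus tollens: from (P → Q) and ¬Q, infer ¬P.
Q = 'triangle ABC is isosceles' is denied; since P → Q, P must also fail.

Not (triangle ABC is equilateral).


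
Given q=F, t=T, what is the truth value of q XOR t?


Exclusive or is true when exactly one operand is true.
Substitute: q=F, t=T.
F XOR T evaluates to T.

T


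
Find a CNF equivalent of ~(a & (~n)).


Step 1: Apply De Morgan: ¬(a ∧ (¬n)) = ¬a ∨ ¬(¬n).
Step 2: Eliminate any double negations (¬¬X = X).

(~a) | n


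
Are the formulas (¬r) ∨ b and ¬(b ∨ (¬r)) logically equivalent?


Compare truth tables:
b | r | φ | ψ
-------------
F | F | T | F
T | F | T | F
F | T | F | T
T | T | T | F
They differ at row 1 (b=F, r=F): φ=T but ψ=F.

No, they are not logically equivalent.


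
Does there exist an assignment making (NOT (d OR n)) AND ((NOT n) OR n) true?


Search for a satisfying assignment over {d, n}.
Try d=F, n=F: the formula evaluates to T.
A satisfying assignment exists.

Satisfiable.


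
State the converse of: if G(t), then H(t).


The converse of (P → Q) is (Q → P). It is not in general equivalent to the original.
Here P = 'G(t)' and Q = 'H(t)'.

If H(t), then G(t).


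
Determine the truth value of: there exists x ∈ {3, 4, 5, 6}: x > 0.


Evaluate the predicate on each element: 3:T, 4:T, 5:T, 6:T.
Witness x = 3 satisfies the predicate.

T


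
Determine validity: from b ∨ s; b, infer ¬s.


This is affirming a disjunct (fallacy). There exist truth assignments where the premises are all true but the conclusion is false.

Invalid.


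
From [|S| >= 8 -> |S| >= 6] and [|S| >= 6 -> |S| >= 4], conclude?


Hypothetical syllogism: from (P → Q) and (Q → R), infer (P → R).
Chain the two implications through the shared middle term '|S| >= 6'.

|S| >= 8 -> |S| >= 4


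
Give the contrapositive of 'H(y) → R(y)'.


The contrapositive of (P → Q) is (¬Q → ¬P); it is logically equivalent to the original.
Here P = 'H(y)' and Q = 'R(y)'.

If not (R(y)), then not (H(y)).


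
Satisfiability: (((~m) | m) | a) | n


Search for a satisfying assignment over {a, m, n}.
Try a=False, m=False, n=False: the formula evaluates to True.
A satisfying assignment exists.

Satisfiable.


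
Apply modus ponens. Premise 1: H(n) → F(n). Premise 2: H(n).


Modus ponens: from (P → Q) and P, infer Q.
P = 'H(n)' is asserted, and P → Q holds, so Q follows.

F(n).


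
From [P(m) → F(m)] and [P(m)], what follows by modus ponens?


Modus ponens: from (P → Q) and P, infer Q.
P = 'P(m)' is asserted, and P → Q holds, so Q follows.

F(m).


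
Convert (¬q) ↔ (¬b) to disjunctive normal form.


Step 1: (¬q) ↔ (¬b) is true exactly when both agree: ((¬q) ∧ (¬b)) ∨ (¬(¬q) ∧ ¬(¬b)).
Step 2: Eliminate any double negations (¬¬X = X).

((¬q) ∧ (¬b)) ∨ (q ∧ b)


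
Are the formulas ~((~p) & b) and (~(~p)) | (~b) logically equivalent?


Compare truth tables:
b | p | φ | ψ
-------------
False | False | True | True
True | False | False | False
False | True | True | True
True | True | True | True
The columns φ and ψ agree on every row.

Yes, they are logically equivalent.


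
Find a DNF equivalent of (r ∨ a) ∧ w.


Step 1: Distribute ∧ over ∨: (r ∨ a) ∧ w = (r ∧ w) ∨ (a ∧ w).

(r ∧ w) ∨ (a ∧ w)


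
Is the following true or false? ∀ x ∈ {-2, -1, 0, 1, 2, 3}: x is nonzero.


Evaluate the predicate on each element: -2:T, -1:T, 0:F, 1:T, 2:T, 3:T.
Counterexample x = 0 fails the predicate.

F


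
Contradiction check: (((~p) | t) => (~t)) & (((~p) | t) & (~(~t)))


Truth table over {p, t}:
p | t | φ
---------
False | False | False
True | False | False
False | True | False
True | True | False
Every row is false.

Yes, it is a contradiction.


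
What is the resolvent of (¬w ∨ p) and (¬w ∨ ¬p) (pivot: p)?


The clauses contain complementary literals p and ¬p.
Resolution eliminates this pair and disjoins the remaining literals (merging duplicates).

¬w


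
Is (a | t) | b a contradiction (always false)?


Truth table over {a, b, t}:
a | b | t | φ
-------------
False | False | False | False
True | False | False | True
False | True | False | True
True | True | False | True
False | False | True | True
True | False | True | True
False | True | True | True
True | True | True | True
Satisfying assignment at row 2: a=True, b=False, t=False gives True.

No, it is not a contradiction.


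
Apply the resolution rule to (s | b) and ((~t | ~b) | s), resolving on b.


The clauses contain complementary literals b and ~b.
Resolution eliminates this pair and disjoins the remaining literals (merging duplicates).

(s | ~t)


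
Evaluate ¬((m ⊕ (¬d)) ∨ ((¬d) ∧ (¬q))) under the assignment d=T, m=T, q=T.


Substitute d=T, m=T, q=T:
¬d = F
m ⊕ (¬d) = T ⊕ F = T
¬d = F
¬q = F
(¬d) ∧ (¬q) = F ∧ F = F
(m ⊕ (¬d)) ∨ ((¬d) ∧ (¬q)) = T ∨ F = T
¬((m ⊕ (¬d)) ∨ ((¬d) ∧ (¬q))) = F

F


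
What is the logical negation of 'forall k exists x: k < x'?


Negation flips each quantifier (∀↔∃) and negates the inner predicate.
¬(forall k exists x: φ) = exists k forall x: ¬φ.

exists k forall x: ~(k < x)


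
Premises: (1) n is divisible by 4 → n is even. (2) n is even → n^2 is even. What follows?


Hypothetical syllogism: from (P → Q) and (Q → R), infer (P → R).
Chain the two implications through the shared middle term 'n is even'.

n is divisible by 4 → n^2 is even


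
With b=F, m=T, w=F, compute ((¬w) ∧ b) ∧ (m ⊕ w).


Substitute b=F, m=T, w=F:
¬w = T
(¬w) ∧ b = T ∧ F = F
m ⊕ w = T ⊕ F = T
((¬w) ∧ b) ∧ (m ⊕ w) = F ∧ T = F

F


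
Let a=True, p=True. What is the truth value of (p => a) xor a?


Substitute a=True, p=True:
p => a = True => True = True
(p => a) xor a = True xor True = False

False


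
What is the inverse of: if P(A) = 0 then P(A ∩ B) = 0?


The inverse of (P → Q) is (¬P → ¬Q). It is equivalent to the converse, not to the original.
Here P = 'P(A) = 0' and Q = 'P(A ∩ B) = 0'.

If not (P(A) = 0), then not (P(A ∩ B) = 0).


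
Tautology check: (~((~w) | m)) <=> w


Build the truth table over {m, w}:
m | w | φ
---------
False | False | True
True | False | True
False | True | True
True | True | False
Counterexample at row 4: with m=True, w=True, the formula is False.

No, it is not a tautology.


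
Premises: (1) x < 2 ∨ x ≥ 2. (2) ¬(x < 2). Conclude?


Disjunctive syllogism: from (P ∨ Q) and ¬P, infer Q.
One disjunct, 'x < 2', is ruled out; the other must hold.

x ≥ 2


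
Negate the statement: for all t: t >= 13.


¬(for all x: φ) = there exists x: ¬φ, and ¬(there exists x: φ) = for all x: ¬φ.
Apply to the universal statement.

there exists t: NOT(t >= 13)


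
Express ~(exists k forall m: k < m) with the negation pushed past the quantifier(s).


Negation flips each quantifier (∀↔∃) and negates the inner predicate.
¬(exists k forall m: φ) = forall k exists m: ¬φ.

forall k exists m: ~(k < m)


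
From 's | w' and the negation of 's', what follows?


Disjunctive syllogism: from (P ∨ Q) and ¬P, infer Q.
One disjunct, 's', is ruled out; the other must hold.

w


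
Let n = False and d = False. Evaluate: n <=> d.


Biconditional is true when both operands have the same truth value.
Substitute: n=False, d=False.
False <=> False evaluates to True.

True


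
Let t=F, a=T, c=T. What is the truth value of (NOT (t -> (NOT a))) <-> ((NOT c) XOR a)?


Substitute t=F, a=T, c=T:
NOT a = F
t -> (NOT a) = F -> F = T
NOT (t -> (NOT a)) = F
NOT c = F
(NOT c) XOR a = F XOR T = T
(NOT (t -> (NOT a))) <-> ((NOT c) XOR a) = F <-> T = F

F


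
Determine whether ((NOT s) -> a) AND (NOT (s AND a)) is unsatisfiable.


Truth table over {a, s}:
a | s | φ
---------
F | F | F
T | F | T
F | T | T
T | T | F
Satisfying assignment at row 2: a=T, s=F gives T.

No, it is not a contradiction.


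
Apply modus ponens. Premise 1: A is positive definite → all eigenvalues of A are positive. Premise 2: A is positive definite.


Modus ponens: from (P → Q) and P, infer Q.
P = 'A is positive definite' is asserted, and P → Q holds, so Q follows.

all eigenvalues of A are positive.


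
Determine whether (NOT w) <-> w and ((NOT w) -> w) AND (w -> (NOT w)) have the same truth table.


Compare truth tables:
w | φ | ψ
---------
F | F | F
T | F | F
The columns φ and ψ agree on every row.

Yes, they are logically equivalent.


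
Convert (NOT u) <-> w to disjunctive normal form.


Step 1: (¬u) ↔ w is true exactly when both agree: ((¬u) ∧ w) ∨ (¬(¬u) ∧ ¬w).
Step 2: Eliminate any double negations (¬¬X = X).

((NOT u) AND w) OR (u AND (NOT w))


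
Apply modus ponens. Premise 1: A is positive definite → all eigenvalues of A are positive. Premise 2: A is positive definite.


Modus ponens: from (P → Q) and P, infer Q.
P = 'A is positive definite' is asserted, and P → Q holds, so Q follows.

all eigenvalues of A are positive.


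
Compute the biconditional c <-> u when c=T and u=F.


Biconditional is true when both operands have the same truth value.
Substitute: c=T, u=F.
T <-> F evaluates to F.

F


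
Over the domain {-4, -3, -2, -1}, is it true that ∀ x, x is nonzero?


Evaluate the predicate on each element: -4:T, -3:T, -2:T, -1:T.
Every element satisfies the predicate.

T


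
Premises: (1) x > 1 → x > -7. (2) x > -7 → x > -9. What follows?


Hypothetical syllogism: from (P → Q) and (Q → R), infer (P → R).
Chain the two implications through the shared middle term 'x > -7'.

x > 1 → x > -9


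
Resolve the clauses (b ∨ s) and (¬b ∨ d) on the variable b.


The clauses contain complementary literals b and ¬b.
Resolution eliminates this pair and disjoins the remaining literals (merging duplicates).

(s ∨ d)


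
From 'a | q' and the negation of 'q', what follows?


Disjunctive syllogism: from (P ∨ Q) and ¬P, infer Q.
One disjunct, 'q', is ruled out; the other must hold.

a


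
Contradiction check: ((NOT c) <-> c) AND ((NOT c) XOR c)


Truth table over {c}:
c | φ
-----
F | F
T | F
Every row is false.

Yes, it is a contradiction.


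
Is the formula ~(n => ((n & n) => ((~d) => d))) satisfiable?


Search for a satisfying assignment over {d, n}.
Try d=False, n=True: the formula evaluates to True.
A satisfying assignment exists.

Satisfiable.


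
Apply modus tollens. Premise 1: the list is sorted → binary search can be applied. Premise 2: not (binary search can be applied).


Modus tollens: from (P → Q) and ¬Q, infer ¬P.
Q = 'binary search can be applied' is denied; since P → Q, P must also fail.

Not (the list is sorted).


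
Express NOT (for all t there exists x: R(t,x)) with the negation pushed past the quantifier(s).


Negation flips each quantifier (∀↔∃) and negates the inner predicate.
¬(for all t there exists x: φ) = there exists t for all x: ¬φ.

there exists t for all x: NOT(R(t,x))


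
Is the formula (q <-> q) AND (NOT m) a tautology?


Build the truth table over {m, q}:
m | q | φ
---------
F | F | T
T | F | F
F | T | T
T | T | F
Counterexample at row 2: with m=T, q=F, the formula is F.

No, it is not a tautology.


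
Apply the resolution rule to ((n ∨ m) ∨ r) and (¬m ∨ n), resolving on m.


The clauses contain complementary literals m and ¬m.
Resolution eliminates this pair and disjoins the remaining literals (merging duplicates).

(n ∨ r)


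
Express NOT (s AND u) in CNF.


Step 1: Apply De Morgan: ¬(s ∧ u) = ¬s ∨ ¬u.

(NOT s) OR (NOT u)


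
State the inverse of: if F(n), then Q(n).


The inverse of (P → Q) is (¬P → ¬Q). It is equivalent to the converse, not to the original.
Here P = 'F(n)' and Q = 'Q(n)'.

If not (F(n)), then not (Q(n)).


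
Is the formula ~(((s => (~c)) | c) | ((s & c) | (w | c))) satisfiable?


Check all 8 assignments over {c, s, w}:
c | s | w | φ
-------------
False | False | False | False
True | False | False | False
False | True | False | False
True | True | False | False
False | False | True | False
True | False | True | False
False | True | True | False
True | True | True | False
No assignment makes the formula true.

Unsatisfiable.


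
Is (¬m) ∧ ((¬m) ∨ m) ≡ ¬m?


Compare truth tables:
m | φ | ψ
---------
F | T | T
T | F | F
The columns φ and ψ agree on every row.

Yes, they are logically equivalent.


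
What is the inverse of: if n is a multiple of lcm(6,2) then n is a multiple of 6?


The inverse of (P → Q) is (¬P → ¬Q). It is equivalent to the converse, not to the original.
Here P = 'n is a multiple of lcm(6,2)' and Q = 'n is a multiple of 6'.

If not (n is a multiple of lcm(6,2)), then not (n is a multiple of 6).


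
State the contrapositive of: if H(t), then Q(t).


The contrapositive of (P → Q) is (¬Q → ¬P); it is logically equivalent to the original.
Here P = 'H(t)' and Q = 'Q(t)'.

If not (Q(t)), then not (H(t)).


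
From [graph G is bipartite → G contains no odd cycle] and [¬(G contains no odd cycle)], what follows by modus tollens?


Modus tollens: from (P → Q) and ¬Q, infer ¬P.
Q = 'G contains no odd cycle' is denied; since P → Q, P must also fail.

Not (graph G is bipartite).


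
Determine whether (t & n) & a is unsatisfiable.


Truth table over {a, n, t}:
a | n | t | φ
-------------
False | False | False | False
True | False | False | False
False | True | False | False
True | True | False | False
False | False | True | False
True | False | True | False
False | True | True | False
True | True | True | True
Satisfying assignment at row 8: a=True, n=True, t=True gives True.

No, it is not a contradiction.


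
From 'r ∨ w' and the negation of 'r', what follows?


Disjunctive syllogism: from (P ∨ Q) and ¬P, infer Q.
One disjunct, 'r', is ruled out; the other must hold.

w


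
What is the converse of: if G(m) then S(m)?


The converse of (P → Q) is (Q → P). It is not in general equivalent to the original.
Here P = 'G(m)' and Q = 'S(m)'.

If S(m), then G(m).


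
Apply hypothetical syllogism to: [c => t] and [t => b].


Hypothetical syllogism: from (P → Q) and (Q → R), infer (P → R).
Chain the two implications through the shared middle term 't'.

c => b


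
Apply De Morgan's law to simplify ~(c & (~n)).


De Morgan: the negation of a conjunction is the disjunction of the negations.
Distribute ~ across &, flipping it to |, and negate each literal.

(~c) | n


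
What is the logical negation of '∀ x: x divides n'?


¬(∀ x: φ) = ∃ x: ¬φ, and ¬(∃ x: φ) = ∀ x: ¬φ.
Apply to the universal statement.

∃ x: ¬(x divides n)


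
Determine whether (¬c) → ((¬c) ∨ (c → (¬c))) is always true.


Build the truth table over {c}:
c | φ
-----
F | T
T | T
Every row evaluates to true.

Yes, it is a tautology.


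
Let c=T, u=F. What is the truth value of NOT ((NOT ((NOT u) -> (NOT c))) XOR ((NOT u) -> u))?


Substitute c=T, u=F:
NOT u = T
NOT c = F
(NOT u) -> (NOT c) = T -> F = F
NOT ((NOT u) -> (NOT c)) = T
NOT u = T
(NOT u) -> u = T -> F = F
(NOT ((NOT u) -> (NOT c))) XOR ((NOT u) -> u) = T XOR F = T
NOT ((NOT ((NOT u) -> (NOT c))) XOR ((NOT u) -> u)) = F

F


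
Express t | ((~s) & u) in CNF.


Step 1: Distribute ∨ over ∧: t ∨ ((¬s) ∧ u) = (t ∨ (¬s)) ∧ (t ∨ u).

(t | (~s)) & (t | u)


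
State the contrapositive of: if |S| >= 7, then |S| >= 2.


The contrapositive of (P → Q) is (¬Q → ¬P); it is logically equivalent to the original.
Here P = '|S| >= 7' and Q = '|S| >= 2'.

If not (|S| >= 2), then not (|S| >= 7).


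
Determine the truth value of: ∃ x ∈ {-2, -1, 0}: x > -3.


Evaluate the predicate on each element: -2:T, -1:T, 0:T.
Witness x = -2 satisfies the predicate.

T


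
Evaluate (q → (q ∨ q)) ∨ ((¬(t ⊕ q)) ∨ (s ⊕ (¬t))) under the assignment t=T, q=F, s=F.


Substitute t=T, q=F, s=F:
q ∨ q = F ∨ F = F
q → (q ∨ q) = F → F = T
t ⊕ q = T ⊕ F = T
¬(t ⊕ q) = F
¬t = F
s ⊕ (¬t) = F ⊕ F = F
(¬(t ⊕ q)) ∨ (s ⊕ (¬t)) = F ∨ F = F
(q → (q ∨ q)) ∨ ((¬(t ⊕ q)) ∨ (s ⊕ (¬t))) = T ∨ F = T

T


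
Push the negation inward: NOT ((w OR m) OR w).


De Morgan: the negation of a disjunction is the conjunction of the negations.
Distribute NOT across OR, flipping it to AND, and negate each literal.

((NOT w) AND (NOT m)) AND (NOT w)


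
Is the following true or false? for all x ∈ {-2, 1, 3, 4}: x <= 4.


Evaluate the predicate on each element: -2:T, 1:T, 3:T, 4:T.
Every element satisfies the predicate.

T


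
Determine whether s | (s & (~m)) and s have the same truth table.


Compare truth tables:
m | s | φ | ψ
-------------
False | False | False | False
True | False | False | False
False | True | True | True
True | True | True | True
The columns φ and ψ agree on every row.

Yes, they are logically equivalent.


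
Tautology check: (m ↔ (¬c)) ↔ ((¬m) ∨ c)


Build the truth table over {c, m}:
c | m | φ
---------
F | F | F
T | F | T
F | T | F
T | T | F
Counterexample at row 1: with c=F, m=F, the formula is F.

No, it is not a tautology.


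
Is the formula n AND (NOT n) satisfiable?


Check all 2 assignments over {n}:
n | φ
-----
F | F
T | F
No assignment makes the formula true.

Unsatisfiable.


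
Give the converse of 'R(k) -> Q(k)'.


The converse of (P → Q) is (Q → P). It is not in general equivalent to the original.
Here P = 'R(k)' and Q = 'Q(k)'.

If Q(k), then R(k).


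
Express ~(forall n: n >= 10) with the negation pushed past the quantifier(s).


¬(forall x: φ) = exists x: ¬φ, and ¬(exists x: φ) = forall x: ¬φ.
Apply to the universal statement.

exists n: ~(n >= 10)


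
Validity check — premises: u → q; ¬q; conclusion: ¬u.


This matches the form of modus tollens: the conclusion follows in every model of the premises.

Valid.


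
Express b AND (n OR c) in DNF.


Step 1: Distribute ∧ over ∨: b ∧ (n ∨ c) = (b ∧ n) ∨ (b ∧ c).

(b AND n) OR (b AND c)


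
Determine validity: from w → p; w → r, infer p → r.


This is (no valid rule). There exist truth assignments where the premises are all true but the conclusion is false.

Invalid.


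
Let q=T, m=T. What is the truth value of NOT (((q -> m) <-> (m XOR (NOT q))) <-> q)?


Substitute q=T, m=T:
q -> m = T -> T = T
NOT q = F
m XOR (NOT q) = T XOR F = T
(q -> m) <-> (m XOR (NOT q)) = T <-> T = T
((q -> m) <-> (m XOR (NOT q))) <-> q = T <-> T = T
NOT (((q -> m) <-> (m XOR (NOT q))) <-> q) = F

F


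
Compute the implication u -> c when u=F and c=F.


Implication is false only when antecedent is true and consequent is false.
Substitute: u=F, c=F.
F -> F evaluates to T.

T


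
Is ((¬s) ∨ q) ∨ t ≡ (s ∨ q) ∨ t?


Compare truth tables:
q | s | t | φ | ψ
-----------------
F | F | F | T | F
T | F | F | T | T
F | T | F | F | T
T | T | F | T | T
F | F | T | T | T
T | F | T | T | T
F | T | T | T | T
T | T | T | T | T
They differ at row 1 (q=F, s=F, t=F): φ=T but ψ=F.

No, they are not logically equivalent.


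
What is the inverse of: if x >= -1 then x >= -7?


The inverse of (P → Q) is (¬P → ¬Q). It is equivalent to the converse, not to the original.
Here P = 'x >= -1' and Q = 'x >= -7'.

If not (x >= -1), then not (x >= -7).


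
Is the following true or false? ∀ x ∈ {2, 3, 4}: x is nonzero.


Evaluate the predicate on each element: 2:T, 3:T, 4:T.
Every element satisfies the predicate.

T


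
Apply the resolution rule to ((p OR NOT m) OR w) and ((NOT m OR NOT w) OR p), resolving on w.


The clauses contain complementary literals w and NOTw.
Resolution eliminates this pair and disjoins the remaining literals (merging duplicates).

(NOT m OR p)


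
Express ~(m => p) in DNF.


Step 1: Rewrite implication then negate: ¬(¬m ∨ p) = m ∧ ¬p.

m & (~p)


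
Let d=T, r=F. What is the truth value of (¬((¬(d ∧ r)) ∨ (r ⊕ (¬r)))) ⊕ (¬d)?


Substitute d=T, r=F:
d ∧ r = T ∧ F = F
¬(d ∧ r) = T
¬r = T
r ⊕ (¬r) = F ⊕ T = T
(¬(d ∧ r)) ∨ (r ⊕ (¬r)) = T ∨ T = T
¬((¬(d ∧ r)) ∨ (r ⊕ (¬r))) = F
¬d = F
(¬((¬(d ∧ r)) ∨ (r ⊕ (¬r)))) ⊕ (¬d) = F ⊕ F = F

F


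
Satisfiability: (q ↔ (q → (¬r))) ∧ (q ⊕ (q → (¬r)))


Check all 4 assignments over {q, r}:
q | r | φ
---------
F | F | F
T | F | F
F | T | F
T | T | F
No assignment makes the formula true.

Unsatisfiable.


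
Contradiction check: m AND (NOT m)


Truth table over {m}:
m | φ
-----
F | F
T | F
Every row is false.

Yes, it is a contradiction.


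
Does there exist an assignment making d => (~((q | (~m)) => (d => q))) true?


Search for a satisfying assignment over {d, m, q}.
Try d=False, m=False, q=False: the formula evaluates to True.
A satisfying assignment exists.

Satisfiable.


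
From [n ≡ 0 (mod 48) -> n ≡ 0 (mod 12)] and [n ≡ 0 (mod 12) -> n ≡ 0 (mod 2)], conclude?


Hypothetical syllogism: from (P → Q) and (Q → R), infer (P → R).
Chain the two implications through the shared middle term 'n ≡ 0 (mod 12)'.

n ≡ 0 (mod 48) -> n ≡ 0 (mod 2)


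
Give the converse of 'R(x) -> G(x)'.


The converse of (P → Q) is (Q → P). It is not in general equivalent to the original.
Here P = 'R(x)' and Q = 'G(x)'.

If G(x), then R(x).


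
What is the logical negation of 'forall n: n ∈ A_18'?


¬(forall x: φ) = exists x: ¬φ, and ¬(exists x: φ) = forall x: ¬φ.
Apply to the universal statement.

exists n: ~(n ∈ A_18)


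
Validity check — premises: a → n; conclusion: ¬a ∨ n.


This matches the form of material implication: the conclusion follows in every model of the premises.

Valid.


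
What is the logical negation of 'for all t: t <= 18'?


¬(for all x: φ) = there exists x: ¬φ, and ¬(there exists x: φ) = for all x: ¬φ.
Apply to the universal statement.

there exists t: NOT(t <= 18)


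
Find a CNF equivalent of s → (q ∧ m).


Step 1: Rewrite s → (q ∧ m) as ¬s ∨ (q ∧ m).
Step 2: Distribute ∨ over ∧.

((¬s) ∨ q) ∧ ((¬s) ∨ m)


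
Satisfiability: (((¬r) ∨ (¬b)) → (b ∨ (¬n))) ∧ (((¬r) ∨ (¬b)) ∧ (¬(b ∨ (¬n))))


Check all 8 assignments over {b, n, r}:
b | n | r | φ
-------------
F | F | F | F
T | F | F | F
F | T | F | F
T | T | F | F
F | F | T | F
T | F | T | F
F | T | T | F
T | T | T | F
No assignment makes the formula true.

Unsatisfiable.


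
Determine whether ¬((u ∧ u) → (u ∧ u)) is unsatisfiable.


Truth table over {u}:
u | φ
-----
F | F
T | F
Every row is false.

Yes, it is a contradiction.


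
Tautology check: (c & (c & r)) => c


Build the truth table over {c, r}:
c | r | φ
---------
False | False | True
True | False | True
False | True | True
True | True | True
Every row evaluates to true.

Yes, it is a tautology.


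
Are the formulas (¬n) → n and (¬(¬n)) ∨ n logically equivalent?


Compare truth tables:
n | φ | ψ
---------
F | F | F
T | T | T
The columns φ and ψ agree on every row.

Yes, they are logically equivalent.


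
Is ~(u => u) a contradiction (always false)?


Truth table over {u}:
u | φ
-----
False | False
True | False
Every row is false.

Yes, it is a contradiction.


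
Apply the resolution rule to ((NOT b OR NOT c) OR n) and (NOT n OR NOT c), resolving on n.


The clauses contain complementary literals n and NOTn.
Resolution eliminates this pair and disjoins the remaining literals (merging duplicates).

(NOT c OR NOT b)


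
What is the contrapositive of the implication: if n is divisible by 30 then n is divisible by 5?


The contrapositive of (P → Q) is (¬Q → ¬P); it is logically equivalent to the original.
Here P = 'n is divisible by 30' and Q = 'n is divisible by 5'.

If not (n is divisible by 5), then not (n is divisible by 30).


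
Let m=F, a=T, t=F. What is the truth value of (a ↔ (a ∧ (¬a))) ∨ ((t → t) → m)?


Substitute m=F, a=T, t=F:
¬a = F
a ∧ (¬a) = T ∧ F = F
a ↔ (a ∧ (¬a)) = T ↔ F = F
t → t = F → F = T
(t → t) → m = T → F = F
(a ↔ (a ∧ (¬a))) ∨ ((t → t) → m) = F ∨ F = F

F


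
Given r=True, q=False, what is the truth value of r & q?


Conjunction is true only when both operands are true.
Substitute: r=True, q=False.
True & False evaluates to False.

False


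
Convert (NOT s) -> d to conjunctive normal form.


Step 1: Rewrite (¬s) → d as ¬(¬s) ∨ d.
Step 2: Eliminate any double negations (¬¬X = X).

s OR d


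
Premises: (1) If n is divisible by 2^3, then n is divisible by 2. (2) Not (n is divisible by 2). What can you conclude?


Modus tollens: from (P → Q) and ¬Q, infer ¬P.
Q = 'n is divisible by 2' is denied; since P → Q, P must also fail.

Not (n is divisible by 2^3).


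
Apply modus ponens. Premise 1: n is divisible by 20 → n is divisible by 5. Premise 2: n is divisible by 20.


Modus ponens: from (P → Q) and P, infer Q.
P = 'n is divisible by 20' is asserted, and P → Q holds, so Q follows.

n is divisible by 5.


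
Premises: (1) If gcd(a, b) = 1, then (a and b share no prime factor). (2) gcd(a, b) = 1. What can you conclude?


Modus ponens: from (P → Q) and P, infer Q.
P = 'gcd(a, b) = 1' is asserted, and P → Q holds, so Q follows.

(a and b share no prime factor).


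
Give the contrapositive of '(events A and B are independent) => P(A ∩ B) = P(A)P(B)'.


The contrapositive of (P → Q) is (¬Q → ¬P); it is logically equivalent to the original.
Here P = '(events A and B are independent)' and Q = 'P(A ∩ B) = P(A)P(B)'.

If not (P(A ∩ B) = P(A)P(B)), then not ((events A and B are independent)).


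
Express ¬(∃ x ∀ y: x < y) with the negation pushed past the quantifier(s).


Negation flips each quantifier (∀↔∃) and negates the inner predicate.
¬(∃ x ∀ y: φ) = ∀ x ∃ y: ¬φ.

∀ x ∃ y: ¬(x < y)


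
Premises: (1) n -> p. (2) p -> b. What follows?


Hypothetical syllogism: from (P → Q) and (Q → R), infer (P → R).
Chain the two implications through the shared middle term 'p'.

n -> b


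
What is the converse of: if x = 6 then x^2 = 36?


The converse of (P → Q) is (Q → P). It is not in general equivalent to the original.
Here P = 'x = 6' and Q = 'x^2 = 36'.

If x^2 = 36, then x = 6.


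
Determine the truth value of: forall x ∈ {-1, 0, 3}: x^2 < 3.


Evaluate the predicate on each element: -1:True, 0:True, 3:False.
Counterexample x = 3 fails the predicate.

False


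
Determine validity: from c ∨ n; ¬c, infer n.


This matches the form of disjunctive syllogism: the conclusion follows in every model of the premises.

Valid.


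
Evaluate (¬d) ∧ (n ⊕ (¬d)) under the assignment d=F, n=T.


Substitute d=F, n=T:
¬d = T
¬d = T
n ⊕ (¬d) = T ⊕ T = F
(¬d) ∧ (n ⊕ (¬d)) = T ∧ F = F

F


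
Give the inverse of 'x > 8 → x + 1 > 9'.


The inverse of (P → Q) is (¬P → ¬Q). It is equivalent to the converse, not to the original.
Here P = 'x > 8' and Q = 'x + 1 > 9'.

If not (x > 8), then not (x + 1 > 9).


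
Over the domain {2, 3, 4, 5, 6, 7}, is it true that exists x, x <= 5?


Evaluate the predicate on each element: 2:True, 3:True, 4:True, 5:True, 6:False, 7:False.
Witness x = 2 satisfies the predicate.

True


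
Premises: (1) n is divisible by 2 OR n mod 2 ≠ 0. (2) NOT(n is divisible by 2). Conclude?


Disjunctive syllogism: from (P ∨ Q) and ¬P, infer Q.
One disjunct, 'n is divisible by 2', is ruled out; the other must hold.

n mod 2 ≠ 0


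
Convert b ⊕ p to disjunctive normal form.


Step 1: b ⊕ p is true exactly when they disagree: (b ∧ ¬p) ∨ (¬b ∧ p).

(b ∧ (¬p)) ∨ ((¬b) ∧ p)


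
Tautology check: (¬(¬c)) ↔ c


Build the truth table over {c}:
c | φ
-----
F | T
T | T
Every row evaluates to true.

Yes, it is a tautology.


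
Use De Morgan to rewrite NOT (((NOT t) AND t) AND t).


De Morgan: the negation of a conjunction is the disjunction of the negations.
Distribute NOT across AND, flipping it to OR, and negate each literal.

(t OR (NOT t)) OR (NOT t)


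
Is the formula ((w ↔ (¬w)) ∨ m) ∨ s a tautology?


Build the truth table over {m, s, w}:
m | s | w | φ
-------------
F | F | F | F
T | F | F | T
F | T | F | T
T | T | F | T
F | F | T | F
T | F | T | T
F | T | T | T
T | T | T | T
Counterexample at row 1: with m=F, s=F, w=F, the formula is F.

No, it is not a tautology.


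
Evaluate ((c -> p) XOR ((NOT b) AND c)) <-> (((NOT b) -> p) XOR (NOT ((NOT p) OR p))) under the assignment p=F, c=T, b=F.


Substitute p=F, c=T, b=F:
… (earlier sub-steps elided)
NOT b = T
(NOT b) AND c = T AND T = T
(c -> p) XOR ((NOT b) AND c) = F XOR T = T
NOT b = T
(NOT b) -> p = T -> F = F
NOT p = T
(NOT p) OR p = T OR F = T
NOT ((NOT p) OR p) = F
((NOT b) -> p) XOR (NOT ((NOT p) OR p)) = F XOR F = F
((c -> p) XOR ((NOT b) AND c)) <-> (((NOT b) -> p) XOR (NOT ((NOT p) OR p))) = T <-> F = F

F


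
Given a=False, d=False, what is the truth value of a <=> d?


Biconditional is true when both operands have the same truth value.
Substitute: a=False, d=False.
False <=> False evaluates to True.

True


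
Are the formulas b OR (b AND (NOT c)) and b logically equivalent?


Compare truth tables:
b | c | φ | ψ
-------------
F | F | F | F
T | F | T | T
F | T | F | F
T | T | T | T
The columns φ and ψ agree on every row.

Yes, they are logically equivalent.


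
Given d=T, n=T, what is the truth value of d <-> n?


Biconditional is true when both operands have the same truth value.
Substitute: d=T, n=T.
T <-> T evaluates to T.

T


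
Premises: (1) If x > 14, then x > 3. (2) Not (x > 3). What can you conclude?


Modus tollens: from (P → Q) and ¬Q, infer ¬P.
Q = 'x > 3' is denied; since P → Q, P must also fail.

Not (x > 14).


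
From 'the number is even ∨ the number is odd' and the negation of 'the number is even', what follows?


Disjunctive syllogism: from (P ∨ Q) and ¬P, infer Q.
One disjunct, 'the number is even', is ruled out; the other must hold.

the number is odd


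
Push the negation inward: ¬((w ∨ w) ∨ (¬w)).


De Morgan: the negation of a disjunction is the conjunction of the negations.
Distribute ¬ across ∨, flipping it to ∧, and negate each literal.

((¬w) ∧ (¬w)) ∧ w


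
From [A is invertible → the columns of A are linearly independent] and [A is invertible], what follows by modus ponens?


Modus ponens: from (P → Q) and P, infer Q.
P = 'A is invertible' is asserted, and P → Q holds, so Q follows.

the columns of A are linearly independent.


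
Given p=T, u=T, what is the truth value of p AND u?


Conjunction is true only when both operands are true.
Substitute: p=T, u=T.
T AND T evaluates to T.

T


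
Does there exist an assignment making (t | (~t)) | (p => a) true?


Search for a satisfying assignment over {a, p, t}.
Try a=False, p=False, t=False: the formula evaluates to True.
A satisfying assignment exists.

Satisfiable.


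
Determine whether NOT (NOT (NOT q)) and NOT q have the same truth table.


Compare truth tables:
q | φ | ψ
---------
F | T | T
T | F | F
The columns φ and ψ agree on every row.

Yes, they are logically equivalent.


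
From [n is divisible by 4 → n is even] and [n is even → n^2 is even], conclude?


Hypothetical syllogism: from (P → Q) and (Q → R), infer (P → R).
Chain the two implications through the shared middle term 'n is even'.

n is divisible by 4 → n^2 is even


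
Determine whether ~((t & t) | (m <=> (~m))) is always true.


Build the truth table over {m, t}:
m | t | φ
---------
False | False | True
True | False | True
False | True | False
True | True | False
Counterexample at row 3: with m=False, t=True, the formula is False.

No, it is not a tautology.


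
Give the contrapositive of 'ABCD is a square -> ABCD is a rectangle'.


The contrapositive of (P → Q) is (¬Q → ¬P); it is logically equivalent to the original.
Here P = 'ABCD is a square' and Q = 'ABCD is a rectangle'.

If not (ABCD is a rectangle), then not (ABCD is a square).
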